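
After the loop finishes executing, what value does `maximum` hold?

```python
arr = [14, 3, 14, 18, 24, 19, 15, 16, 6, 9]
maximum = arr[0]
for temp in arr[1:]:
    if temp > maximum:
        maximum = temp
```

Let's trace through this code step by step.

Initialize: arr = [14, 3, 14, 18, 24, 19, 15, 16, 6, 9]
Initialize: maximum = 14
Entering loop: for temp in arr[1:]:
After iteration 1: temp = 3, maximum = 14
After iteration 2: temp = 14, maximum = 14
After iteration 3: temp = 18, maximum = 18
After iteration 4: temp = 24, maximum = 24
After iteration 5: temp = 19, maximum = 24
After iteration 6: temp = 15, maximum = 24
After iteration 7: temp = 16, maximum = 24
After iteration 8: temp = 6, maximum = 24
After iteration 9: temp = 9, maximum = 24
Loop ends.

Final answer: 24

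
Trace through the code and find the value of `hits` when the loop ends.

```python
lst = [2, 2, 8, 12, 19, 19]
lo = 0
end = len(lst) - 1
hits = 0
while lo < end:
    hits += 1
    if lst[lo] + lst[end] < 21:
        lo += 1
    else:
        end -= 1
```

Let's trace through this code step by step.

Initialize: lst = [2, 2, 8, 12, 19, 19]
Initialize: lo = 0
Initialize: end = 5
Initialize: hits = 0
Entering loop: while lo < end:
After iteration 1: lo = 0, end = 4, hits = 1
After iteration 2: lo = 0, end = 3, hits = 2
After iteration 3: lo = 1, end = 3, hits = 3
After iteration 4: lo = 2, end = 3, hits = 4
After iteration 5: lo = 3, end = 3, hits = 5
Loop ends.

Final answer: 5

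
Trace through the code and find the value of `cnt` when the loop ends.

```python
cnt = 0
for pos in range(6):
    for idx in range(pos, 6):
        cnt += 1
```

Let's trace through this code step by step.

Initialize: cnt = 0
Entering loop: for pos in range(6):
After iteration 1: pos = 0, cnt = 6
After iteration 2: pos = 1, cnt = 11
After iteration 3: pos = 2, cnt = 15
After iteration 4: pos = 3, cnt = 18
After iteration 5: pos = 4, cnt = 20
After iteration 6: pos = 5, cnt = 21
Loop ends.

Final answer: 21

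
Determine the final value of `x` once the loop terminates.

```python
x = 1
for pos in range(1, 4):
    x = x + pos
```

Let's trace through this code step by step.

Initialize: x = 1
Entering loop: for pos in range(1, 4):
After iteration 1: pos = 1, x = 2
After iteration 2: pos = 2, x = 4
After iteration 3: pos = 3, x = 7
Loop ends.

Final answer: 7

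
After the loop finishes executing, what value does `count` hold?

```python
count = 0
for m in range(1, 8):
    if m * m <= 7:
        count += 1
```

Let's trace through this code step by step.

Initialize: count = 0
Entering loop: for m in range(1, 8):
After iteration 1: m = 1, count = 1
After iteration 2: m = 2, count = 2
After iteration 3: m = 3, count = 2
After iteration 4: m = 4, count = 2
After iteration 5: m = 5, count = 2
After iteration 6: m = 6, count = 2
After iteration 7: m = 7, count = 2
Loop ends.

Final answer: 2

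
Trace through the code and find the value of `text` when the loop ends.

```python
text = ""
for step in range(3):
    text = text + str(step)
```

Let's trace through this code step by step.

Initialize: text = ''
Entering loop: for step in range(3):
After iteration 1: step = 0, text = '0'
After iteration 2: step = 1, text = '01'
After iteration 3: step = 2, text = '012'
Loop ends.

Final answer: '012'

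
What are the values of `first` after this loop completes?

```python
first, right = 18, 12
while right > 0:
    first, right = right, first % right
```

Let's trace through this code step by step.

Initialize: first = 18
Initialize: right = 12
Entering loop: while right > 0:
After iteration 1: first = 12, right = 6
After iteration 2: first = 6, right = 0
Loop ends.

Final answer: 6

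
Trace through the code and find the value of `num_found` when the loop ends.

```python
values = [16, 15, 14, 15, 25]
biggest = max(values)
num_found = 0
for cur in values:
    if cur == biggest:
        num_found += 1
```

Let's trace through this code step by step.

Initialize: values = [16, 15, 14, 15, 25]
Initialize: biggest = 25
Initialize: num_found = 0
Entering loop: for cur in values:
After iteration 1: cur = 16, num_found = 0
After iteration 2: cur = 15, num_found = 0
After iteration 3: cur = 14, num_found = 0
After iteration 4: cur = 15, num_found = 0
After iteration 5: cur = 25, num_found = 1
Loop ends.

Final answer: 1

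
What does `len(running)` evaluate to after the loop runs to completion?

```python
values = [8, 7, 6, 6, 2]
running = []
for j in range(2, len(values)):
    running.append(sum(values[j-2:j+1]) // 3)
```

Let's trace through this code step by step.

Initialize: values = [8, 7, 6, 6, 2]
Initialize: running = []
Entering loop: for j in range(2, len(values)):
After iteration 1: j = 2, running = [7]
After iteration 2: j = 3, running = [7, 6]
After iteration 3: j = 4, running = [7, 6, 4]
Loop ends.
len(running) = 3

Final answer: 3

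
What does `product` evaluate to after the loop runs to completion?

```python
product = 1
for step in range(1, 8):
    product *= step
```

Let's trace through this code step by step.

Initialize: product = 1
Entering loop: for step in range(1, 8):
After iteration 1: step = 1, product = 1
After iteration 2: step = 2, product = 2
After iteration 3: step = 3, product = 6
After iteration 4: step = 4, product = 24
After iteration 5: step = 5, product = 120
After iteration 6: step = 6, product = 720
After iteration 7: step = 7, product = 5040
Loop ends.

Final answer: 5040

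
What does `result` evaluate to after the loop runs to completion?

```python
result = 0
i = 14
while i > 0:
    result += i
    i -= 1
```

Let's trace through this code step by step.

Initialize: result = 0
Initialize: i = 14
Entering loop: while i > 0:
After iteration 1: result = 14, i = 13
After iteration 2: result = 27, i = 12
After iteration 3: result = 39, i = 11
After iteration 4: result = 50, i = 10
After iteration 5: result = 60, i = 9
After iteration 6: result = 69, i = 8
After iteration 7: result = 77, i = 7
After iteration 8: result = 84, i = 6
After iteration 9: result = 90, i = 5
After iteration 10: result = 95, i = 4
After iteration 11: result = 99, i = 3
After iteration 12: result = 102, i = 2
After iteration 13: result = 104, i = 1
After iteration 14: result = 105, i = 0
Loop ends.

Final answer: 105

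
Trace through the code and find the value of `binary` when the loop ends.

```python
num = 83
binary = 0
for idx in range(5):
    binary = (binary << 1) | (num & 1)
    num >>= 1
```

Let's trace through this code step by step.

Initialize: num = 83
Initialize: binary = 0
Entering loop: for idx in range(5):
After iteration 1: idx = 0, num = 41, binary = 1
After iteration 2: idx = 1, num = 20, binary = 3
After iteration 3: idx = 2, num = 10, binary = 6
After iteration 4: idx = 3, num = 5, binary = 12
After iteration 5: idx = 4, num = 2, binary = 25
Loop ends.

Final answer: 25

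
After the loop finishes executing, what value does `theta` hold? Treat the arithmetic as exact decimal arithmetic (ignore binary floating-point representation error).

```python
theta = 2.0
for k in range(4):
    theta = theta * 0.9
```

Let's trace through this code step by step.

Initialize: theta = 2.0
Entering loop: for k in range(4):
After iteration 1: k = 0, theta = 1.8
After iteration 2: k = 1, theta = 1.62
After iteration 3: k = 2, theta = 1.458
After iteration 4: k = 3, theta = 1.3122
Loop ends.

Final answer: 1.3122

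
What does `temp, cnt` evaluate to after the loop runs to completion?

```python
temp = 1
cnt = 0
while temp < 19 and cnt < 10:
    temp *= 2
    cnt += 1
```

Let's trace through this code step by step.

Initialize: temp = 1
Initialize: cnt = 0
Entering loop: while temp < 19 and cnt < 10:
After iteration 1: temp = 2, cnt = 1
After iteration 2: temp = 4, cnt = 2
After iteration 3: temp = 8, cnt = 3
After iteration 4: temp = 16, cnt = 4
After iteration 5: temp = 32, cnt = 5
Loop ends.

Final answer: 32, 5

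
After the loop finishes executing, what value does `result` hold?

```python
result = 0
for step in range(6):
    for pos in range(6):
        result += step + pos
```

Let's trace through this code step by step.

Initialize: result = 0
Entering loop: for step in range(6):
After iteration 1: step = 0, result = 15
After iteration 2: step = 1, result = 36
After iteration 3: step = 2, result = 63
After iteration 4: step = 3, result = 96
After iteration 5: step = 4, result = 135
After iteration 6: step = 5, result = 180
Loop ends.

Final answer: 180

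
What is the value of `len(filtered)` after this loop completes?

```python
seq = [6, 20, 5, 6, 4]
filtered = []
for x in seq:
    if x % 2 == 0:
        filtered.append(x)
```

Let's trace through this code step by step.

Initialize: seq = [6, 20, 5, 6, 4]
Initialize: filtered = []
Entering loop: for x in seq:
After iteration 1: x = 6, filtered = [6]
After iteration 2: x = 20, filtered = [6, 20]
After iteration 3: x = 5, filtered = [6, 20]
After iteration 4: x = 6, filtered = [6, 20, 6]
After iteration 5: x = 4, filtered = [6, 20, 6, 4]
Loop ends.
len(filtered) = 4

Final answer: 4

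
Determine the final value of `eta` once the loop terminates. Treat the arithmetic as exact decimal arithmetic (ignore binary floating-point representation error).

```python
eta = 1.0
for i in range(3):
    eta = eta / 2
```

Let's trace through this code step by step.

Initialize: eta = 1.0
Entering loop: for i in range(3):
After iteration 1: i = 0, eta = 0.5
After iteration 2: i = 1, eta = 0.25
After iteration 3: i = 2, eta = 0.125
Loop ends.

Final answer: 0.125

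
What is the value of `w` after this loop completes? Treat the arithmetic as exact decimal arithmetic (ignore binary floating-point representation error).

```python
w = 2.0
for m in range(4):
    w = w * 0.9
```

Let's trace through this code step by step.

Initialize: w = 2.0
Entering loop: for m in range(4):
After iteration 1: m = 0, w = 1.8
After iteration 2: m = 1, w = 1.62
After iteration 3: m = 2, w = 1.458
After iteration 4: m = 3, w = 1.3122
Loop ends.

Final answer: 1.3122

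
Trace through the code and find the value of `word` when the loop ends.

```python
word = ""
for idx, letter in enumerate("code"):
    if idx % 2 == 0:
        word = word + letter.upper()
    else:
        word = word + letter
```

Let's trace through this code step by step.

Initialize: word = ''
Entering loop: for idx, letter in enumerate("code"):
After iteration 1: idx = 0, letter = 'c', word = 'C'
After iteration 2: idx = 1, letter = 'o', word = 'Co'
After iteration 3: idx = 2, letter = 'd', word = 'CoD'
After iteration 4: idx = 3, letter = 'e', word = 'CoDe'
Loop ends.

Final answer: 'CoDe'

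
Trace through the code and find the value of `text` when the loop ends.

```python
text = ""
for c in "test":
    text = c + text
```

Let's trace through this code step by step.

Initialize: text = ''
Entering loop: for c in "test":
After iteration 1: c = 't', text = 't'
After iteration 2: c = 'e', text = 'et'
After iteration 3: c = 's', text = 'set'
After iteration 4: c = 't', text = 'tset'
Loop ends.

Final answer: 'tset'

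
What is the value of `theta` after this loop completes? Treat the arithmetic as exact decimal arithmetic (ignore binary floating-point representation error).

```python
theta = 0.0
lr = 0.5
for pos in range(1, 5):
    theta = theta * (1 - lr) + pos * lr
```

Let's trace through this code step by step.

Initialize: theta = 0.0
Initialize: lr = 0.5
Entering loop: for pos in range(1, 5):
After iteration 1: pos = 1, theta = 0.5
After iteration 2: pos = 2, theta = 1.25
After iteration 3: pos = 3, theta = 2.125
After iteration 4: pos = 4, theta = 3.0625
Loop ends.

Final answer: 3.0625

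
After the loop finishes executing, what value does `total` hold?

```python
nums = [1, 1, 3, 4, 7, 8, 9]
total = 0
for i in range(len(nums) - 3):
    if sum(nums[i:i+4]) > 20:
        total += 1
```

Let's trace through this code step by step.

Initialize: nums = [1, 1, 3, 4, 7, 8, 9]
Initialize: total = 0
Entering loop: for i in range(len(nums) - 3):
After iteration 1: i = 0, total = 0
After iteration 2: i = 1, total = 0
After iteration 3: i = 2, total = 1
After iteration 4: i = 3, total = 2
Loop ends.

Final answer: 2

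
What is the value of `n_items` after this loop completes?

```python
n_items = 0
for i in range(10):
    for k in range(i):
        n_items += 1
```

Let's trace through this code step by step.

Initialize: n_items = 0
Entering loop: for i in range(10):
After iteration 1: i = 0, n_items = 0
After iteration 2: i = 1, n_items = 1, k = 0
After iteration 3: i = 2, n_items = 3, k = 1
After iteration 4: i = 3, n_items = 6, k = 2
After iteration 5: i = 4, n_items = 10, k = 3
After iteration 6: i = 5, n_items = 15, k = 4
After iteration 7: i = 6, n_items = 21, k = 5
After iteration 8: i = 7, n_items = 28, k = 6
After iteration 9: i = 8, n_items = 36, k = 7
After iteration 10: i = 9, n_items = 45, k = 8
Loop ends.

Final answer: 45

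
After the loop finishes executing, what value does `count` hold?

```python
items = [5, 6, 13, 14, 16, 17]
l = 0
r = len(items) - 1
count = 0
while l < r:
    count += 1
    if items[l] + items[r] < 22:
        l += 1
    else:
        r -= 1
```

Let's trace through this code step by step.

Initialize: items = [5, 6, 13, 14, 16, 17]
Initialize: l = 0
Initialize: r = 5
Initialize: count = 0
Entering loop: while l < r:
After iteration 1: l = 0, r = 4, count = 1
After iteration 2: l = 1, r = 4, count = 2
After iteration 3: l = 1, r = 3, count = 3
After iteration 4: l = 2, r = 3, count = 4
After iteration 5: l = 2, r = 2, count = 5
Loop ends.

Final answer: 5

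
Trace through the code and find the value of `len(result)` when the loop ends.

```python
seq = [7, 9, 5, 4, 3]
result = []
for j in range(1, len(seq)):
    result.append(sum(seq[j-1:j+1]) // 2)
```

Let's trace through this code step by step.

Initialize: seq = [7, 9, 5, 4, 3]
Initialize: result = []
Entering loop: for j in range(1, len(seq)):
After iteration 1: j = 1, result = [8]
After iteration 2: j = 2, result = [8, 7]
After iteration 3: j = 3, result = [8, 7, 4]
After iteration 4: j = 4, result = [8, 7, 4, 3]
Loop ends.
len(result) = 4

Final answer: 4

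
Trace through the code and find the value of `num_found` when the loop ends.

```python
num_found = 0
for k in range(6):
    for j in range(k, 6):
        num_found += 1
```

Let's trace through this code step by step.

Initialize: num_found = 0
Entering loop: for k in range(6):
After iteration 1: k = 0, num_found = 6
After iteration 2: k = 1, num_found = 11
After iteration 3: k = 2, num_found = 15
After iteration 4: k = 3, num_found = 18
After iteration 5: k = 4, num_found = 20
After iteration 6: k = 5, num_found = 21
Loop ends.

Final answer: 21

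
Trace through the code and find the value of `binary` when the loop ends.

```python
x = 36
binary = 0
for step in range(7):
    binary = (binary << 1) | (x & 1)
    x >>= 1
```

Let's trace through this code step by step.

Initialize: x = 36
Initialize: binary = 0
Entering loop: for step in range(7):
After iteration 1: step = 0, x = 18, binary = 0
After iteration 2: step = 1, x = 9, binary = 0
After iteration 3: step = 2, x = 4, binary = 1
After iteration 4: step = 3, x = 2, binary = 2
After iteration 5: step = 4, x = 1, binary = 4
After iteration 6: step = 5, x = 0, binary = 9
After iteration 7: step = 6, x = 0, binary = 18
Loop ends.

Final answer: 18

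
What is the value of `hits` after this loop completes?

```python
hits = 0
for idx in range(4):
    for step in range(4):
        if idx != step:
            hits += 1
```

Let's trace through this code step by step.

Initialize: hits = 0
Entering loop: for idx in range(4):
After iteration 1: idx = 0, hits = 3
After iteration 2: idx = 1, hits = 6
After iteration 3: idx = 2, hits = 9
After iteration 4: idx = 3, hits = 12
Loop ends.

Final answer: 12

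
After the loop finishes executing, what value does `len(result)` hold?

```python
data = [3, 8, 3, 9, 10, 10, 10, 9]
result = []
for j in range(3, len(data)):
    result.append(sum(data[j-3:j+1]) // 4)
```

Let's trace through this code step by step.

Initialize: data = [3, 8, 3, 9, 10, 10, 10, 9]
Initialize: result = []
Entering loop: for j in range(3, len(data)):
After iteration 1: j = 3, result = [5]
After iteration 2: j = 4, result = [5, 7]
After iteration 3: j = 5, result = [5, 7, 8]
After iteration 4: j = 6, result = [5, 7, 8, 9]
After iteration 5: j = 7, result = [5, 7, 8, 9, 9]
Loop ends.
len(result) = 5

Final answer: 5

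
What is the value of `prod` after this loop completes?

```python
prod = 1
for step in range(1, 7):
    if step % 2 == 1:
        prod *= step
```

Let's trace through this code step by step.

Initialize: prod = 1
Entering loop: for step in range(1, 7):
After iteration 1: step = 1, prod = 1
After iteration 2: step = 2, prod = 1
After iteration 3: step = 3, prod = 3
After iteration 4: step = 4, prod = 3
After iteration 5: step = 5, prod = 15
After iteration 6: step = 6, prod = 15
Loop ends.

Final answer: 15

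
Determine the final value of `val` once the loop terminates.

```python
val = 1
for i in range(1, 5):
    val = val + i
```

Let's trace through this code step by step.

Initialize: val = 1
Entering loop: for i in range(1, 5):
After iteration 1: i = 1, val = 2
After iteration 2: i = 2, val = 4
After iteration 3: i = 3, val = 7
After iteration 4: i = 4, val = 11
Loop ends.

Final answer: 11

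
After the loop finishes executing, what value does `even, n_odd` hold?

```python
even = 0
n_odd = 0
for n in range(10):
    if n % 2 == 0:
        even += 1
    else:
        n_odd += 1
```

Let's trace through this code step by step.

Initialize: even = 0
Initialize: n_odd = 0
Entering loop: for n in range(10):
After iteration 1: n = 0, even = 1, n_odd = 0
After iteration 2: n = 1, even = 1, n_odd = 1
After iteration 3: n = 2, even = 2, n_odd = 1
After iteration 4: n = 3, even = 2, n_odd = 2
After iteration 5: n = 4, even = 3, n_odd = 2
After iteration 6: n = 5, even = 3, n_odd = 3
After iteration 7: n = 6, even = 4, n_odd = 3
After iteration 8: n = 7, even = 4, n_odd = 4
After iteration 9: n = 8, even = 5, n_odd = 4
After iteration 10: n = 9, even = 5, n_odd = 5
Loop ends.

Final answer: 5, 5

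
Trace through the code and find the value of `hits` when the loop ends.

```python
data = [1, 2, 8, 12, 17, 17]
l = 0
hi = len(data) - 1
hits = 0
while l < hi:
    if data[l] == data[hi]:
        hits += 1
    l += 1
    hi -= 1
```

Let's trace through this code step by step.

Initialize: data = [1, 2, 8, 12, 17, 17]
Initialize: l = 0
Initialize: hi = 5
Initialize: hits = 0
Entering loop: while l < hi:
After iteration 1: l = 1, hi = 4, hits = 0
After iteration 2: l = 2, hi = 3, hits = 0
After iteration 3: l = 3, hi = 2, hits = 0
Loop ends.

Final answer: 0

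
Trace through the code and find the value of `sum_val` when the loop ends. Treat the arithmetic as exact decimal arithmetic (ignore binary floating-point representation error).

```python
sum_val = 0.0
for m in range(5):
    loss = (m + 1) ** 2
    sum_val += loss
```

Let's trace through this code step by step.

Initialize: sum_val = 0.0
Entering loop: for m in range(5):
After iteration 1: m = 0, sum_val = 1.0, loss = 1
After iteration 2: m = 1, sum_val = 5.0, loss = 4
After iteration 3: m = 2, sum_val = 14.0, loss = 9
After iteration 4: m = 3, sum_val = 30.0, loss = 16
After iteration 5: m = 4, sum_val = 55.0, loss = 25
Loop ends.

Final answer: 55.0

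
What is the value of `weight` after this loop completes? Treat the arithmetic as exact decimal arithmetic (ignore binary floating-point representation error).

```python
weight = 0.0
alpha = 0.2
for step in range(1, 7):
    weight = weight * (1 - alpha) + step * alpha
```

Let's trace through this code step by step.

Initialize: weight = 0.0
Initialize: alpha = 0.2
Entering loop: for step in range(1, 7):
After iteration 1: step = 1, weight = 0.2
After iteration 2: step = 2, weight = 0.56
After iteration 3: step = 3, weight = 1.048
After iteration 4: step = 4, weight = 1.6384
After iteration 5: step = 5, weight = 2.31072
After iteration 6: step = 6, weight = 3.048576
Loop ends.

Final answer: 3.048576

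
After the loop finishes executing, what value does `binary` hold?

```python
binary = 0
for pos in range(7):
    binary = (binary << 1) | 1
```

Let's trace through this code step by step.

Initialize: binary = 0
Entering loop: for pos in range(7):
After iteration 1: pos = 0, binary = 1
After iteration 2: pos = 1, binary = 3
After iteration 3: pos = 2, binary = 7
After iteration 4: pos = 3, binary = 15
After iteration 5: pos = 4, binary = 31
After iteration 6: pos = 5, binary = 63
After iteration 7: pos = 6, binary = 127
Loop ends.

Final answer: 127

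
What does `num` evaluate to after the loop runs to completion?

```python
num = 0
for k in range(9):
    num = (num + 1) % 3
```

Let's trace through this code step by step.

Initialize: num = 0
Entering loop: for k in range(9):
After iteration 1: k = 0, num = 1
After iteration 2: k = 1, num = 2
After iteration 3: k = 2, num = 0
After iteration 4: k = 3, num = 1
After iteration 5: k = 4, num = 2
After iteration 6: k = 5, num = 0
After iteration 7: k = 6, num = 1
After iteration 8: k = 7, num = 2
After iteration 9: k = 8, num = 0
Loop ends.

Final answer: 0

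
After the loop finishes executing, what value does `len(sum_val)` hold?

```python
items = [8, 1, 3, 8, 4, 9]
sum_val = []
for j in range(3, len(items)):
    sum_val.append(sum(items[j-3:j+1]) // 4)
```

Let's trace through this code step by step.

Initialize: items = [8, 1, 3, 8, 4, 9]
Initialize: sum_val = []
Entering loop: for j in range(3, len(items)):
After iteration 1: j = 3, sum_val = [5]
After iteration 2: j = 4, sum_val = [5, 4]
After iteration 3: j = 5, sum_val = [5, 4, 6]
Loop ends.
len(sum_val) = 3

Final answer: 3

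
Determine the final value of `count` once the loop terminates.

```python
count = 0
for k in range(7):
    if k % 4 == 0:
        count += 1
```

Let's trace through this code step by step.

Initialize: count = 0
Entering loop: for k in range(7):
After iteration 1: k = 0, count = 1
After iteration 2: k = 1, count = 1
After iteration 3: k = 2, count = 1
After iteration 4: k = 3, count = 1
After iteration 5: k = 4, count = 2
After iteration 6: k = 5, count = 2
After iteration 7: k = 6, count = 2
Loop ends.

Final answer: 2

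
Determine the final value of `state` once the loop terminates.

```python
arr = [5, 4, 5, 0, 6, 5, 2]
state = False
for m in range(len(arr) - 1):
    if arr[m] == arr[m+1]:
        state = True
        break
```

Let's trace through this code step by step.

Initialize: arr = [5, 4, 5, 0, 6, 5, 2]
Initialize: state = False
Entering loop: for m in range(len(arr) - 1):
After iteration 1: m = 0, state = False
After iteration 2: m = 1, state = False
After iteration 3: m = 2, state = False
After iteration 4: m = 3, state = False
After iteration 5: m = 4, state = False
After iteration 6: m = 5, state = False
Loop ends.

Final answer: False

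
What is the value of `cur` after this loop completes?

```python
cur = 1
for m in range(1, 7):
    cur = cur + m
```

Let's trace through this code step by step.

Initialize: cur = 1
Entering loop: for m in range(1, 7):
After iteration 1: m = 1, cur = 2
After iteration 2: m = 2, cur = 4
After iteration 3: m = 3, cur = 7
After iteration 4: m = 4, cur = 11
After iteration 5: m = 5, cur = 16
After iteration 6: m = 6, cur = 22
Loop ends.

Final answer: 22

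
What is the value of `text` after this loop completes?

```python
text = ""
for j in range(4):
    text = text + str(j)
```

Let's trace through this code step by step.

Initialize: text = ''
Entering loop: for j in range(4):
After iteration 1: j = 0, text = '0'
After iteration 2: j = 1, text = '01'
After iteration 3: j = 2, text = '012'
After iteration 4: j = 3, text = '0123'
Loop ends.

Final answer: '0123'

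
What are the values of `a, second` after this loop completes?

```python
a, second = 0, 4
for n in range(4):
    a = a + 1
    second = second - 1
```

Let's trace through this code step by step.

Initialize: a = 0
Initialize: second = 4
Entering loop: for n in range(4):
After iteration 1: n = 0, a = 1, second = 3
After iteration 2: n = 1, a = 2, second = 2
After iteration 3: n = 2, a = 3, second = 1
After iteration 4: n = 3, a = 4, second = 0
Loop ends.

Final answer: 4, 0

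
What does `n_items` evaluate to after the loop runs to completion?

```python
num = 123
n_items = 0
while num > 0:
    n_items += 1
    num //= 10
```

Let's trace through this code step by step.

Initialize: num = 123
Initialize: n_items = 0
Entering loop: while num > 0:
After iteration 1: num = 12, n_items = 1
After iteration 2: num = 1, n_items = 2
After iteration 3: num = 0, n_items = 3
Loop ends.

Final answer: 3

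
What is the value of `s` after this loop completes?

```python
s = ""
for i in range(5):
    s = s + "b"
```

Let's trace through this code step by step.

Initialize: s = ''
Entering loop: for i in range(5):
After iteration 1: i = 0, s = 'b'
After iteration 2: i = 1, s = 'bb'
After iteration 3: i = 2, s = 'bbb'
After iteration 4: i = 3, s = 'bbbb'
After iteration 5: i = 4, s = 'bbbbb'
Loop ends.

Final answer: 'bbbbb'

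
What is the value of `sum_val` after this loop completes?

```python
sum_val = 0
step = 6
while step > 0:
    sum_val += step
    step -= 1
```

Let's trace through this code step by step.

Initialize: sum_val = 0
Initialize: step = 6
Entering loop: while step > 0:
After iteration 1: sum_val = 6, step = 5
After iteration 2: sum_val = 11, step = 4
After iteration 3: sum_val = 15, step = 3
After iteration 4: sum_val = 18, step = 2
After iteration 5: sum_val = 20, step = 1
After iteration 6: sum_val = 21, step = 0
Loop ends.

Final answer: 21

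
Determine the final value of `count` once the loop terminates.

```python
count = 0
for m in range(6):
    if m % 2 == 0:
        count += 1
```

Let's trace through this code step by step.

Initialize: count = 0
Entering loop: for m in range(6):
After iteration 1: m = 0, count = 1
After iteration 2: m = 1, count = 1
After iteration 3: m = 2, count = 2
After iteration 4: m = 3, count = 2
After iteration 5: m = 4, count = 3
After iteration 6: m = 5, count = 3
Loop ends.

Final answer: 3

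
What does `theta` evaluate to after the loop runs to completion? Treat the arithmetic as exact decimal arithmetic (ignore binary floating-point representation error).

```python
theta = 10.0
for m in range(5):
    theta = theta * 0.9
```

Let's trace through this code step by step.

Initialize: theta = 10.0
Entering loop: for m in range(5):
After iteration 1: m = 0, theta = 9.0
After iteration 2: m = 1, theta = 8.1
After iteration 3: m = 2, theta = 7.29
After iteration 4: m = 3, theta = 6.561
After iteration 5: m = 4, theta = 5.9049
Loop ends.

Final answer: 5.9049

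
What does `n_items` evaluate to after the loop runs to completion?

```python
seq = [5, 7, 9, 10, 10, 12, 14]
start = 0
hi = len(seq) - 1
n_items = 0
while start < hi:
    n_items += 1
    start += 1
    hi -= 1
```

Let's trace through this code step by step.

Initialize: seq = [5, 7, 9, 10, 10, 12, 14]
Initialize: start = 0
Initialize: hi = 6
Initialize: n_items = 0
Entering loop: while start < hi:
After iteration 1: start = 1, hi = 5, n_items = 1
After iteration 2: start = 2, hi = 4, n_items = 2
After iteration 3: start = 3, hi = 3, n_items = 3
Loop ends.

Final answer: 3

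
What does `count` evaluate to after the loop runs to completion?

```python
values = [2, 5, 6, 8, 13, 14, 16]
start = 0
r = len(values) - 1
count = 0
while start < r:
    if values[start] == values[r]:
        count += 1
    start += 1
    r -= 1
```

Let's trace through this code step by step.

Initialize: values = [2, 5, 6, 8, 13, 14, 16]
Initialize: start = 0
Initialize: r = 6
Initialize: count = 0
Entering loop: while start < r:
After iteration 1: start = 1, r = 5, count = 0
After iteration 2: start = 2, r = 4, count = 0
After iteration 3: start = 3, r = 3, count = 0
Loop ends.

Final answer: 0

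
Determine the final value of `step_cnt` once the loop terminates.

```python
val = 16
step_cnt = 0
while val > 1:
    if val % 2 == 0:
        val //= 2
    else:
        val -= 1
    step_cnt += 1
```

Let's trace through this code step by step.

Initialize: val = 16
Initialize: step_cnt = 0
Entering loop: while val > 1:
After iteration 1: val = 8, step_cnt = 1
After iteration 2: val = 4, step_cnt = 2
After iteration 3: val = 2, step_cnt = 3
After iteration 4: val = 1, step_cnt = 4
Loop ends.

Final answer: 4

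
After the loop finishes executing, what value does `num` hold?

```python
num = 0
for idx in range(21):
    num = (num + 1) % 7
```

Let's trace through this code step by step.

Initialize: num = 0
Entering loop: for idx in range(21):
After iteration 1: idx = 0, num = 1
After iteration 2: idx = 1, num = 2
After iteration 3: idx = 2, num = 3
After iteration 4: idx = 3, num = 4
After iteration 5: idx = 4, num = 5
After iteration 6: idx = 5, num = 6
After iteration 7: idx = 6, num = 0
After iteration 8: idx = 7, num = 1
After iteration 9: idx = 8, num = 2
After iteration 10: idx = 9, num = 3
After iteration 11: idx = 10, num = 4
After iteration 12: idx = 11, num = 5
After iteration 13: idx = 12, num = 6
After iteration 14: idx = 13, num = 0
After iteration 15: idx = 14, num = 1
After iteration 16: idx = 15, num = 2
After iteration 17: idx = 16, num = 3
After iteration 18: idx = 17, num = 4
After iteration 19: idx = 18, num = 5
After iteration 20: idx = 19, num = 6
After iteration 21: idx = 20, num = 0
Loop ends.

Final answer: 0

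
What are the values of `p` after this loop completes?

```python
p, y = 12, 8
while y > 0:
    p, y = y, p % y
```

Let's trace through this code step by step.

Initialize: p = 12
Initialize: y = 8
Entering loop: while y > 0:
After iteration 1: p = 8, y = 4
After iteration 2: p = 4, y = 0
Loop ends.

Final answer: 4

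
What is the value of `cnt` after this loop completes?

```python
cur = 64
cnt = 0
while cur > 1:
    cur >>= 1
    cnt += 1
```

Let's trace through this code step by step.

Initialize: cur = 64
Initialize: cnt = 0
Entering loop: while cur > 1:
After iteration 1: cur = 32, cnt = 1
After iteration 2: cur = 16, cnt = 2
After iteration 3: cur = 8, cnt = 3
After iteration 4: cur = 4, cnt = 4
After iteration 5: cur = 2, cnt = 5
After iteration 6: cur = 1, cnt = 6
Loop ends.

Final answer: 6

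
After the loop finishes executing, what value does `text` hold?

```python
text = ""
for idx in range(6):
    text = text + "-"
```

Let's trace through this code step by step.

Initialize: text = ''
Entering loop: for idx in range(6):
After iteration 1: idx = 0, text = '-'
After iteration 2: idx = 1, text = '--'
After iteration 3: idx = 2, text = '---'
After iteration 4: idx = 3, text = '----'
After iteration 5: idx = 4, text = '-----'
After iteration 6: idx = 5, text = '------'
Loop ends.

Final answer: '------'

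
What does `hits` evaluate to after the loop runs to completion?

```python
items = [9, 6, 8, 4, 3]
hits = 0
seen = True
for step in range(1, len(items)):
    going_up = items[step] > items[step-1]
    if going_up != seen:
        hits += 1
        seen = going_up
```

Let's trace through this code step by step.

Initialize: items = [9, 6, 8, 4, 3]
Initialize: hits = 0
Initialize: seen = True
Entering loop: for step in range(1, len(items)):
After iteration 1: step = 1, hits = 1, seen = False, going_up = False
After iteration 2: step = 2, hits = 2, seen = True, going_up = True
After iteration 3: step = 3, hits = 3, seen = False, going_up = False
After iteration 4: step = 4, hits = 3, seen = False, going_up = False
Loop ends.

Final answer: 3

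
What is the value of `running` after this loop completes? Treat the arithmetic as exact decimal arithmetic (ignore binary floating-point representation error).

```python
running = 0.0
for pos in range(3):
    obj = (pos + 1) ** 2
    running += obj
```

Let's trace through this code step by step.

Initialize: running = 0.0
Entering loop: for pos in range(3):
After iteration 1: pos = 0, running = 1.0, obj = 1
After iteration 2: pos = 1, running = 5.0, obj = 4
After iteration 3: pos = 2, running = 14.0, obj = 9
Loop ends.

Final answer: 14.0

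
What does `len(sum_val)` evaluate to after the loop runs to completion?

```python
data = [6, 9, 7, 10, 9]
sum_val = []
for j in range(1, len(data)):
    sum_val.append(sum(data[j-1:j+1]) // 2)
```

Let's trace through this code step by step.

Initialize: data = [6, 9, 7, 10, 9]
Initialize: sum_val = []
Entering loop: for j in range(1, len(data)):
After iteration 1: j = 1, sum_val = [7]
After iteration 2: j = 2, sum_val = [7, 8]
After iteration 3: j = 3, sum_val = [7, 8, 8]
After iteration 4: j = 4, sum_val = [7, 8, 8, 9]
Loop ends.
len(sum_val) = 4

Final answer: 4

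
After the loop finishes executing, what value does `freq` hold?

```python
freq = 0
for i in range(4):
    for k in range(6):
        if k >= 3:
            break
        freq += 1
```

Let's trace through this code step by step.

Initialize: freq = 0
Entering loop: for i in range(4):
After iteration 1: i = 0, freq = 3
After iteration 2: i = 1, freq = 6
After iteration 3: i = 2, freq = 9
After iteration 4: i = 3, freq = 12
Loop ends.

Final answer: 12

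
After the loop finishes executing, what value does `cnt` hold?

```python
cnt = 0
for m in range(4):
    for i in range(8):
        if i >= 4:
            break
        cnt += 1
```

Let's trace through this code step by step.

Initialize: cnt = 0
Entering loop: for m in range(4):
After iteration 1: m = 0, cnt = 4
After iteration 2: m = 1, cnt = 8
After iteration 3: m = 2, cnt = 12
After iteration 4: m = 3, cnt = 16
Loop ends.

Final answer: 16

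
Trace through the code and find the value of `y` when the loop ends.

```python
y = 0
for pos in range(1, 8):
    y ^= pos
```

Let's trace through this code step by step.

Initialize: y = 0
Entering loop: for pos in range(1, 8):
After iteration 1: pos = 1, y = 1
After iteration 2: pos = 2, y = 3
After iteration 3: pos = 3, y = 0
After iteration 4: pos = 4, y = 4
After iteration 5: pos = 5, y = 1
After iteration 6: pos = 6, y = 7
After iteration 7: pos = 7, y = 0
Loop ends.

Final answer: 0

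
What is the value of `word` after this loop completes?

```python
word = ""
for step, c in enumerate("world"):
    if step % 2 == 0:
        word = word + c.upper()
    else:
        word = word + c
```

Let's trace through this code step by step.

Initialize: word = ''
Entering loop: for step, c in enumerate("world"):
After iteration 1: step = 0, c = 'w', word = 'W'
After iteration 2: step = 1, c = 'o', word = 'Wo'
After iteration 3: step = 2, c = 'r', word = 'WoR'
After iteration 4: step = 3, c = 'l', word = 'WoRl'
After iteration 5: step = 4, c = 'd', word = 'WoRlD'
Loop ends.

Final answer: 'WoRlD'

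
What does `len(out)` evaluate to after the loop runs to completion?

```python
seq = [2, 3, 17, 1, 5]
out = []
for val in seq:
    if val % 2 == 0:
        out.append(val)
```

Let's trace through this code step by step.

Initialize: seq = [2, 3, 17, 1, 5]
Initialize: out = []
Entering loop: for val in seq:
After iteration 1: val = 2, out = [2]
After iteration 2: val = 3, out = [2]
After iteration 3: val = 17, out = [2]
After iteration 4: val = 1, out = [2]
After iteration 5: val = 5, out = [2]
Loop ends.
len(out) = 1

Final answer: 1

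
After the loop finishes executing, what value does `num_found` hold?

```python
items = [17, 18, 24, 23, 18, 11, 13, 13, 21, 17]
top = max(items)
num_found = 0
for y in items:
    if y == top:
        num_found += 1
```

Let's trace through this code step by step.

Initialize: items = [17, 18, 24, 23, 18, 11, 13, 13, 21, 17]
Initialize: top = 24
Initialize: num_found = 0
Entering loop: for y in items:
After iteration 1: y = 17, num_found = 0
After iteration 2: y = 18, num_found = 0
After iteration 3: y = 24, num_found = 1
After iteration 4: y = 23, num_found = 1
After iteration 5: y = 18, num_found = 1
After iteration 6: y = 11, num_found = 1
After iteration 7: y = 13, num_found = 1
After iteration 8: y = 13, num_found = 1
After iteration 9: y = 21, num_found = 1
After iteration 10: y = 17, num_found = 1
Loop ends.

Final answer: 1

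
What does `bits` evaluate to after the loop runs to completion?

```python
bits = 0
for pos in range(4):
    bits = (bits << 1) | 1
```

Let's trace through this code step by step.

Initialize: bits = 0
Entering loop: for pos in range(4):
After iteration 1: pos = 0, bits = 1
After iteration 2: pos = 1, bits = 3
After iteration 3: pos = 2, bits = 7
After iteration 4: pos = 3, bits = 15
Loop ends.

Final answer: 15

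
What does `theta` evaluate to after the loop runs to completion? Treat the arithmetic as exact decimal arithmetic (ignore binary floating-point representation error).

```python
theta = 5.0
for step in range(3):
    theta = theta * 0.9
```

Let's trace through this code step by step.

Initialize: theta = 5.0
Entering loop: for step in range(3):
After iteration 1: step = 0, theta = 4.5
After iteration 2: step = 1, theta = 4.05
After iteration 3: step = 2, theta = 3.645
Loop ends.

Final answer: 3.645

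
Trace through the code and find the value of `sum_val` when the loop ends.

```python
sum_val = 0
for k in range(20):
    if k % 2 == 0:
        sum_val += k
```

Let's trace through this code step by step.

Initialize: sum_val = 0
Entering loop: for k in range(20):
After iteration 1: k = 0, sum_val = 0
After iteration 2: k = 1, sum_val = 0
After iteration 3: k = 2, sum_val = 2
After iteration 4: k = 3, sum_val = 2
After iteration 5: k = 4, sum_val = 6
After iteration 6: k = 5, sum_val = 6
After iteration 7: k = 6, sum_val = 12
After iteration 8: k = 7, sum_val = 12
After iteration 9: k = 8, sum_val = 20
After iteration 10: k = 9, sum_val = 20
After iteration 11: k = 10, sum_val = 30
After iteration 12: k = 11, sum_val = 30
After iteration 13: k = 12, sum_val = 42
After iteration 14: k = 13, sum_val = 42
After iteration 15: k = 14, sum_val = 56
After iteration 16: k = 15, sum_val = 56
After iteration 17: k = 16, sum_val = 72
After iteration 18: k = 17, sum_val = 72
After iteration 19: k = 18, sum_val = 90
After iteration 20: k = 19, sum_val = 90
Loop ends.

Final answer: 90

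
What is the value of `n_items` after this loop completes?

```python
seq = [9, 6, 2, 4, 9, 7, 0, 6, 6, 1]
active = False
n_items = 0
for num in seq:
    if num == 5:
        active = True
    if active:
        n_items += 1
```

Let's trace through this code step by step.

Initialize: seq = [9, 6, 2, 4, 9, 7, 0, 6, 6, 1]
Initialize: active = False
Initialize: n_items = 0
Entering loop: for num in seq:
After iteration 1: num = 9, n_items = 0
After iteration 2: num = 6, n_items = 0
After iteration 3: num = 2, n_items = 0
After iteration 4: num = 4, n_items = 0
After iteration 5: num = 9, n_items = 0
After iteration 6: num = 7, n_items = 0
After iteration 7: num = 0, n_items = 0
After iteration 8: num = 6, n_items = 0
After iteration 9: num = 6, n_items = 0
After iteration 10: num = 1, n_items = 0
Loop ends.

Final answer: 0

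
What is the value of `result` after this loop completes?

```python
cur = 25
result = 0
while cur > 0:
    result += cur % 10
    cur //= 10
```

Let's trace through this code step by step.

Initialize: cur = 25
Initialize: result = 0
Entering loop: while cur > 0:
After iteration 1: cur = 2, result = 5
After iteration 2: cur = 0, result = 7
Loop ends.

Final answer: 7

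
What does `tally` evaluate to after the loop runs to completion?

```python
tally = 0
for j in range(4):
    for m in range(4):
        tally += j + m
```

Let's trace through this code step by step.

Initialize: tally = 0
Entering loop: for j in range(4):
After iteration 1: j = 0, tally = 6
After iteration 2: j = 1, tally = 16
After iteration 3: j = 2, tally = 30
After iteration 4: j = 3, tally = 48
Loop ends.

Final answer: 48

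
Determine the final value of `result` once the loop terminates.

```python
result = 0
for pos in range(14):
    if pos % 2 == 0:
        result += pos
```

Let's trace through this code step by step.

Initialize: result = 0
Entering loop: for pos in range(14):
After iteration 1: pos = 0, result = 0
After iteration 2: pos = 1, result = 0
After iteration 3: pos = 2, result = 2
After iteration 4: pos = 3, result = 2
After iteration 5: pos = 4, result = 6
After iteration 6: pos = 5, result = 6
After iteration 7: pos = 6, result = 12
After iteration 8: pos = 7, result = 12
After iteration 9: pos = 8, result = 20
After iteration 10: pos = 9, result = 20
After iteration 11: pos = 10, result = 30
After iteration 12: pos = 11, result = 30
After iteration 13: pos = 12, result = 42
After iteration 14: pos = 13, result = 42
Loop ends.

Final answer: 42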